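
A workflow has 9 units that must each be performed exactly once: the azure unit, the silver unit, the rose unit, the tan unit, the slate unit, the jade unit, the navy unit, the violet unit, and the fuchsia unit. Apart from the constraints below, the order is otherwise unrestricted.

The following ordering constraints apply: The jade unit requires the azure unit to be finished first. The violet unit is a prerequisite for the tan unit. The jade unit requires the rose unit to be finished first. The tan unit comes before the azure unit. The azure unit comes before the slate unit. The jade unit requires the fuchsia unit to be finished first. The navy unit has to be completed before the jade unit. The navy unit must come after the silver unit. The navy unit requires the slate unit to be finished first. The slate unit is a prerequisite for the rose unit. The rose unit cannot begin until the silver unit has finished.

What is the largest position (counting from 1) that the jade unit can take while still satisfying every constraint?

No constraint forces any unit after the jade unit, so it can be placed last, in position 9.

9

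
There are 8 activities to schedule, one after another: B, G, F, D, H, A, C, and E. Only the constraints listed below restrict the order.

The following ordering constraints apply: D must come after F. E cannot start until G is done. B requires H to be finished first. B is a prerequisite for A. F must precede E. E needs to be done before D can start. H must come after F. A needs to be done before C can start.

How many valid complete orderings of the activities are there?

50

The activities with no prerequisites are G, F; any of them can be placed first.
Systematically extending each partial ordering one activity at a time and counting, there are 50 complete orderings.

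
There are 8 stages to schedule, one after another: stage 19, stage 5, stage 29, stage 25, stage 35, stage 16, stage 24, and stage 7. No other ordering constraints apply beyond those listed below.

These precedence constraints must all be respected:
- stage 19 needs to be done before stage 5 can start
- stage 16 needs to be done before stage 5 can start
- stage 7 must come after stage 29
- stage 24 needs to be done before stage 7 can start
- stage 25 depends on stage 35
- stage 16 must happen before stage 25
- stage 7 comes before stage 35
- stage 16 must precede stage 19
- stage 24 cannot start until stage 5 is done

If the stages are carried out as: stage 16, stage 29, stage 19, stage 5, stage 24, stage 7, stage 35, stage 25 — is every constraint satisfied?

Yes

Checking each listed constraint against this order: for instance, stage 16 is in position 1 and stage 25 in position 8, so that constraint holds — and the remaining constraints check out the same way.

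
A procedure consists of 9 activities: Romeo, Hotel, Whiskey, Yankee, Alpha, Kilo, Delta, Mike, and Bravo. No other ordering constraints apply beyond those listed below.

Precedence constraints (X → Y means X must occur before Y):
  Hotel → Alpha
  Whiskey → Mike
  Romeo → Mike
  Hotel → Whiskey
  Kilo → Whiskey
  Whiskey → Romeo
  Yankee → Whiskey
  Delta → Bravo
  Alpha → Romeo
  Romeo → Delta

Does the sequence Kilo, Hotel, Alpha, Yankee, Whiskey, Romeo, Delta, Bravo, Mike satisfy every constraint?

Yes

Going through the constraints one by one, each required predecessor appears earlier in the sequence than its dependent — e.g. Kilo (position 1) is before Whiskey (position 5), as required.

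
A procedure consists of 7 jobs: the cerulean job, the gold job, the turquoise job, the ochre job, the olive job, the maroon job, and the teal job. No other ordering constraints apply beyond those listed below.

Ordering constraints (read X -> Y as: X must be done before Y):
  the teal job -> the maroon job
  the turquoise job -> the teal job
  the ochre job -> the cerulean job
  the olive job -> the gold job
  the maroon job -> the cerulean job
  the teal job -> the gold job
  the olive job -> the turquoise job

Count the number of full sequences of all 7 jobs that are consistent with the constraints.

17

The jobs with no prerequisites are the ochre job, the olive job; any of them can be placed first.
Enumerating by repeatedly choosing an available job (one whose prerequisites are all placed) gives 17 distinct complete orderings.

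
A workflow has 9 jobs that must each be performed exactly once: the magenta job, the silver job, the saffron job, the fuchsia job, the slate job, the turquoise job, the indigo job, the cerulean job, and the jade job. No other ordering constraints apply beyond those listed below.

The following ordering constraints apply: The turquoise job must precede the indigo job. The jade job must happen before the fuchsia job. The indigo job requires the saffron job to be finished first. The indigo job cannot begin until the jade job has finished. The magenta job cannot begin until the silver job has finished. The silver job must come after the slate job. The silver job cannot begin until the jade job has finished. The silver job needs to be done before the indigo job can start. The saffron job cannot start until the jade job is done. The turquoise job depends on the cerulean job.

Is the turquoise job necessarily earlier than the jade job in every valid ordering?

No

Nothing in the constraints links the turquoise job and the jade job; they are unordered relative to each other.
So the turquoise job can come before the jade job or after — it is not forced.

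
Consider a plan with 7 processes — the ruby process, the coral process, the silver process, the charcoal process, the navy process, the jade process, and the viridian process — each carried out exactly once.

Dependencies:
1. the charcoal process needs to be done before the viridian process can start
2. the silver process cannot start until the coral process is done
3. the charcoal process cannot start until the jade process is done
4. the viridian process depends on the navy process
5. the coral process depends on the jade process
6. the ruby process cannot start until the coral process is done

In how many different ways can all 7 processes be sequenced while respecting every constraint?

2 processes have no prerequisites (the navy process, the jade process), so any of them could come first.
Enumerating by repeatedly choosing an available process (one whose prerequisites are all placed) gives 100 distinct complete orderings.

100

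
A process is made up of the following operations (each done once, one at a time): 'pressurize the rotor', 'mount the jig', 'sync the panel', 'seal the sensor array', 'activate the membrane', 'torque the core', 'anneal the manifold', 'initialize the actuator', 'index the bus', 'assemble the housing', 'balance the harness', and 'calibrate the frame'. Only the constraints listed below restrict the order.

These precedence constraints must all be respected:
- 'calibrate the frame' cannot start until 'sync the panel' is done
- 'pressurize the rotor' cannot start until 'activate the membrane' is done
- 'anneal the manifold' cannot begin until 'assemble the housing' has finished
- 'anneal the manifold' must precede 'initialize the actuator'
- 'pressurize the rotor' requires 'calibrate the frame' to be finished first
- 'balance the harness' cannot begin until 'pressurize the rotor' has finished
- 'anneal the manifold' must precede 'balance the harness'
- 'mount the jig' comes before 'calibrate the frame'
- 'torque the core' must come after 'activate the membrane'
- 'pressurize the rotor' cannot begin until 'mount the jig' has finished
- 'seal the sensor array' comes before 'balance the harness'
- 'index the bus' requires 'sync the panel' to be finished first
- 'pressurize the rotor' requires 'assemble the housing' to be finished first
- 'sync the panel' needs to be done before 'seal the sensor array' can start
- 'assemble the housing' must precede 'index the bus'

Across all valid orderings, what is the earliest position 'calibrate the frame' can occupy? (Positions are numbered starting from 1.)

Working backwards through the constraints from 'calibrate the frame', its full set of required predecessors is 'mount the jig', 'sync the panel' — 2 of them.
So at minimum 2 operations come before 'calibrate the frame', putting 'calibrate the frame' no earlier than position 3. That position is achievable by scheduling exactly those predecessors first.

3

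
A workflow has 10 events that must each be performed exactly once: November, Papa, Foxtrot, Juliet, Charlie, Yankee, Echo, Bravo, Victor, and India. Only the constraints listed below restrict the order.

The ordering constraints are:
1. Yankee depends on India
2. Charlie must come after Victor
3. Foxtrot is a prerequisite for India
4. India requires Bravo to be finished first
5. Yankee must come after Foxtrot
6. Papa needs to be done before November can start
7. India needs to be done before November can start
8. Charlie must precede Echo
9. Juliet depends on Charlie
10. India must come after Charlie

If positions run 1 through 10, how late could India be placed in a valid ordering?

Following every chain forward from India, the events that must come later are November, Yankee — 2 of them.
With 2 mandatory successors out of 10 events total, the latest slot for India is 10−2 = 8, and it's reachable by doing all non-successors before India.

8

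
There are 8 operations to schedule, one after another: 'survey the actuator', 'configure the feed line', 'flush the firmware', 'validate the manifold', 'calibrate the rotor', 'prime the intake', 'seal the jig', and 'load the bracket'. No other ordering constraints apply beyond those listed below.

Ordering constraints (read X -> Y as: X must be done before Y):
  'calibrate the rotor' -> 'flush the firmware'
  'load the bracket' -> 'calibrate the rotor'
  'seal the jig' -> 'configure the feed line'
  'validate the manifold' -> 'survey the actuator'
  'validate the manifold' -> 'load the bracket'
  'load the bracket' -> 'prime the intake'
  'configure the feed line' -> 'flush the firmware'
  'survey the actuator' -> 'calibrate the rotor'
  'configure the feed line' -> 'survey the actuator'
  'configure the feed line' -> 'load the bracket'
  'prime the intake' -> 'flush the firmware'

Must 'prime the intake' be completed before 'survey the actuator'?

Nothing in the constraints links 'prime the intake' and 'survey the actuator'; they are unordered relative to each other.
There exist valid orderings with 'survey the actuator' before 'prime the intake', so 'prime the intake' is not required to come first.

No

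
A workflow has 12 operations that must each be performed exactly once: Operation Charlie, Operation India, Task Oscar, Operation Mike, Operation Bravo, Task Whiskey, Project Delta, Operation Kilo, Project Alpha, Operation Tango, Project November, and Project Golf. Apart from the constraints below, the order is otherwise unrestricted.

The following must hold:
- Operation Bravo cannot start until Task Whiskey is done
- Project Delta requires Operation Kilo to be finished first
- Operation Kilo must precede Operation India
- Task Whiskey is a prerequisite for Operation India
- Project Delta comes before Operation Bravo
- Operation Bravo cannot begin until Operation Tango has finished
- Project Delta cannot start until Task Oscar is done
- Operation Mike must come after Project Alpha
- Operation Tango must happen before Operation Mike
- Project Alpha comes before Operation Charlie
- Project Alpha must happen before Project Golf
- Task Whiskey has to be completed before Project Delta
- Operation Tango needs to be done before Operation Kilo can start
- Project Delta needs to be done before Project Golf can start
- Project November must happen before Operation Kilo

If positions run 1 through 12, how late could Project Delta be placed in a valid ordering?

Every operation that must follow Project Delta has to come after it. Tracing all chains starting from Project Delta, those operations are: Operation Bravo, Project Golf — 2 in total.
With 2 mandatory successors out of 12 operations total, the latest slot for Project Delta is 12−2 = 10, and it's reachable by doing all non-successors before Project Delta.

10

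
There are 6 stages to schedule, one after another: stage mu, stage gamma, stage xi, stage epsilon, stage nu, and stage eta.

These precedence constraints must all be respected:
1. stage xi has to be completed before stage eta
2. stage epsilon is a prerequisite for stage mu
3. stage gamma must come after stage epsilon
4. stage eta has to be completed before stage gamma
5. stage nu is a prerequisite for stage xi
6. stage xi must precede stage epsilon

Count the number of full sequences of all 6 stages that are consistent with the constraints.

Stage nu is the only stage with nothing required before it, so every ordering starts there.
Enumerating by repeatedly choosing an available stage (one whose prerequisites are all placed) gives 5 distinct complete orderings.

5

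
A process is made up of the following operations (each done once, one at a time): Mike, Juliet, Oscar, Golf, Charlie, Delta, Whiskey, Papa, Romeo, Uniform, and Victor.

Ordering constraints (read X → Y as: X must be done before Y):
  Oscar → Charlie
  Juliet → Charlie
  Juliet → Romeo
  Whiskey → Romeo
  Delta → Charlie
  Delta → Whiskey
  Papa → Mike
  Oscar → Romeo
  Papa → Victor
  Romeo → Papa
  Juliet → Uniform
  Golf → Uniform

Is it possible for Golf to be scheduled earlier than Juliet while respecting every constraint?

Yes

Nothing in the constraints forces Juliet before Golf — there is no chain from Juliet to Golf.
That means at least one valid schedule has Golf before Juliet.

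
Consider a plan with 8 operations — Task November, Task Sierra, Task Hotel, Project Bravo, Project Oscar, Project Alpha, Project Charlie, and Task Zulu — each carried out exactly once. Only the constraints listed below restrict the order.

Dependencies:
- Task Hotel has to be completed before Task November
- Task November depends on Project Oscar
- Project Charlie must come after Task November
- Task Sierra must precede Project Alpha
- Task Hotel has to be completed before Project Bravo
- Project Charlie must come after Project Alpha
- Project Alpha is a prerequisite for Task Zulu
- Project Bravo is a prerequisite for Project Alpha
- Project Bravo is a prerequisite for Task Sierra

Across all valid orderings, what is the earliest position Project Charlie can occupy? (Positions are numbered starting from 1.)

7

Working backwards through the constraints from Project Charlie, its full set of required predecessors is Task November, Task Sierra, Task Hotel, Project Bravo, Project Oscar, Project Alpha — 6 of them.
So at minimum 6 operations come before Project Charlie, putting Project Charlie no earlier than position 7. That position is achievable by scheduling exactly those predecessors first.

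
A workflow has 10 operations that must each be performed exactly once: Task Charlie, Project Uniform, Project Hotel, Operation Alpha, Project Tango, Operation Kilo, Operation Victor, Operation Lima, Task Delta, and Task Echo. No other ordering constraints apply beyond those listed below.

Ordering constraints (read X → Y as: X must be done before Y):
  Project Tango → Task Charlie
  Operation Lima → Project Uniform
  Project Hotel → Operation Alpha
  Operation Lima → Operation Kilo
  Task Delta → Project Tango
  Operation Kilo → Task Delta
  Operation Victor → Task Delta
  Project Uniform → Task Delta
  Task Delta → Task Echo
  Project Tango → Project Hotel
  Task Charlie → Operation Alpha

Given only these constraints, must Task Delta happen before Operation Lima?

There is a chain Operation Lima → Project Uniform → Task Delta, which puts Operation Lima before Task Delta.
So Task Delta never precedes Operation Lima.

No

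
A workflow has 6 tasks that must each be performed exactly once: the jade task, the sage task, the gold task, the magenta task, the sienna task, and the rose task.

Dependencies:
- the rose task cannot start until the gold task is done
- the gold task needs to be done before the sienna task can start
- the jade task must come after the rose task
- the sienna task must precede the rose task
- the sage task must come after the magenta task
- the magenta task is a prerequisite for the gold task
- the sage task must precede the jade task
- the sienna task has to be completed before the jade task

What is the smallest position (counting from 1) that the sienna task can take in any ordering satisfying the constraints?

3

Working backwards through the constraints from the sienna task, its full set of required predecessors is the gold task, the magenta task — 2 of them.
So at minimum 2 tasks come before the sienna task, putting the sienna task no earlier than position 3. That position is achievable by scheduling exactly those predecessors first.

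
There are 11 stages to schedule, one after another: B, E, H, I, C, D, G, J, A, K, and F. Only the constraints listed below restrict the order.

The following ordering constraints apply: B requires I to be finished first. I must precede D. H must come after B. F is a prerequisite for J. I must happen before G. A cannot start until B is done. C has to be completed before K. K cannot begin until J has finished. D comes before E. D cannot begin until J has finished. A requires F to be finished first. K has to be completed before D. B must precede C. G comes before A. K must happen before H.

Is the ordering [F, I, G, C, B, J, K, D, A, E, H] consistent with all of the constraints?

No

Here B comes after C.
Since B is required before C, the ordering is invalid.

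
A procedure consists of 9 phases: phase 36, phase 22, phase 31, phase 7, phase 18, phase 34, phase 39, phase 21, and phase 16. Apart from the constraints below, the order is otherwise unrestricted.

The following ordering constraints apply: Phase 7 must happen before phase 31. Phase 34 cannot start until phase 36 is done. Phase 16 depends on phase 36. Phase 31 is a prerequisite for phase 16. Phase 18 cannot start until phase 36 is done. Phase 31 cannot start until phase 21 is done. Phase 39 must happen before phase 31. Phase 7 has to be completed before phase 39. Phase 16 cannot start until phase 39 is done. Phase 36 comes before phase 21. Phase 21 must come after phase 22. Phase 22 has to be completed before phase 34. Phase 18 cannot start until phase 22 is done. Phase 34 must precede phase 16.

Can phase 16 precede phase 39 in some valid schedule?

The constraints give a chain phase 39 → phase 16, which forces phase 39 before phase 16.
Hence phase 16 can never be scheduled before phase 39.

No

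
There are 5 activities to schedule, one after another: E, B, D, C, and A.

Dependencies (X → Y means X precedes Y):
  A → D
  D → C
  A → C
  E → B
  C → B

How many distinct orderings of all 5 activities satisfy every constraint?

4

The activities with no prerequisites are E, A; any of them can be placed first.
Systematically extending each partial ordering one activity at a time and counting, there are 4 complete orderings.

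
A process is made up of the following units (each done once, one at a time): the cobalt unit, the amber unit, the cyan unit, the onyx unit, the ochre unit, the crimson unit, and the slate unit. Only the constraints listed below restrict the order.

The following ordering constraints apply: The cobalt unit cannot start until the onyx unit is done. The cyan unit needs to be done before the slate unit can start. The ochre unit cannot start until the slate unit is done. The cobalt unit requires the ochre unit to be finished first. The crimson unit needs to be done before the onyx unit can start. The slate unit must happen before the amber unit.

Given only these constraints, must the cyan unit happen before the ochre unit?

Yes

Tracing the constraints gives a chain: the cyan unit → the slate unit → the ochre unit.
That forces the cyan unit before the ochre unit in every valid schedule.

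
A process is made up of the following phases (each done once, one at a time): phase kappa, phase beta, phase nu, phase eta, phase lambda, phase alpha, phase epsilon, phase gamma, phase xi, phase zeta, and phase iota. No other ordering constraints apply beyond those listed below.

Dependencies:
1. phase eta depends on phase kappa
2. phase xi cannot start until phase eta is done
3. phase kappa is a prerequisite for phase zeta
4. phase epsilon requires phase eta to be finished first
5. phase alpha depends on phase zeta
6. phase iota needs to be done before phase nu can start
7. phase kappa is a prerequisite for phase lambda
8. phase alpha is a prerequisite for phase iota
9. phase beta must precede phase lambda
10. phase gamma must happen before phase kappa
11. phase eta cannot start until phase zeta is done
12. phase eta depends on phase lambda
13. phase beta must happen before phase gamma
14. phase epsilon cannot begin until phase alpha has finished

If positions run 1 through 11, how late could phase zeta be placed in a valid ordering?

The phases that are forced after phase zeta, directly or by a chain of constraints, are phase nu, phase eta, phase alpha, phase epsilon, phase xi, phase iota. That's 6 phases.
So at least 6 phases follow phase zeta, putting phase zeta no later than position 5. That position is achievable by scheduling everything else first.

5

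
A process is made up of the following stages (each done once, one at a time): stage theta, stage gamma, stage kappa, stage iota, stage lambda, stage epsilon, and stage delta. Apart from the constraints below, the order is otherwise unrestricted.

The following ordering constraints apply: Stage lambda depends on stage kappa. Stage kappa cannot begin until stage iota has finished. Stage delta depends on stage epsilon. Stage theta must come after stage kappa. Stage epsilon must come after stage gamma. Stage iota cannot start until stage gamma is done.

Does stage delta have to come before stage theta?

No chain of constraints connects stage delta to stage theta in either direction.
So stage delta can come before stage theta or after — it is not forced.

No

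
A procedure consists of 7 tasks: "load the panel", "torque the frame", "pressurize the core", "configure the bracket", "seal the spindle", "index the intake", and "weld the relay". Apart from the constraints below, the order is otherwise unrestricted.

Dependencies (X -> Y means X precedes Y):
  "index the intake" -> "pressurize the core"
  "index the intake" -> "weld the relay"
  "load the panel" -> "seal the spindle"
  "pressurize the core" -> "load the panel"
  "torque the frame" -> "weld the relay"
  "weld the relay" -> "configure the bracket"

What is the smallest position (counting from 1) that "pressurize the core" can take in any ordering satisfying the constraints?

2

Working backwards through the constraints from "pressurize the core", its only required predecessor is "index the intake".
So at minimum 1 task comes before "pressurize the core", putting "pressurize the core" no earlier than position 2. That position is achievable by scheduling exactly that predecessor first.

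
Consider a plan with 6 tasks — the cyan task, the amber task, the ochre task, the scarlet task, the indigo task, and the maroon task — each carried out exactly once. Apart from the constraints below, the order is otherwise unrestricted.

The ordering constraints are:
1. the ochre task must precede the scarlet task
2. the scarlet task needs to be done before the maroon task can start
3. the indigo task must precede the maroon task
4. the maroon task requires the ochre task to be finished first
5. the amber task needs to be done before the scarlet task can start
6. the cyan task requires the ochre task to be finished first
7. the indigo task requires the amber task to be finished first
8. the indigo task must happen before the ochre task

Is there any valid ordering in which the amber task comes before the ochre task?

Yes

The amber task is actually forced before the ochre task by the constraints, so certainly some valid ordering has the amber task first.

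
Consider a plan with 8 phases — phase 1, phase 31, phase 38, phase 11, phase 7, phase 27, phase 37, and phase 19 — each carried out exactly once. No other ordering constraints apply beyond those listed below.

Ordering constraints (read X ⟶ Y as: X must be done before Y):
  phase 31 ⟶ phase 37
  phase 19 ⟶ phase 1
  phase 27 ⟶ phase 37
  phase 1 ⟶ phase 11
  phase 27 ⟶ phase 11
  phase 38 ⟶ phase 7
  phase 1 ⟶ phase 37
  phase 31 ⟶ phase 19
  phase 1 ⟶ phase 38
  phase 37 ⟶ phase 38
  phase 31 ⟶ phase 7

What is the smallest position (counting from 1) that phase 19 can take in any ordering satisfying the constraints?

2

Working backwards through the constraints from phase 19, its only required predecessor is phase 31.
With 1 mandatory predecessor, the earliest phase 19 can sit is position 1+1 = 2, and placing just that one first achieves it.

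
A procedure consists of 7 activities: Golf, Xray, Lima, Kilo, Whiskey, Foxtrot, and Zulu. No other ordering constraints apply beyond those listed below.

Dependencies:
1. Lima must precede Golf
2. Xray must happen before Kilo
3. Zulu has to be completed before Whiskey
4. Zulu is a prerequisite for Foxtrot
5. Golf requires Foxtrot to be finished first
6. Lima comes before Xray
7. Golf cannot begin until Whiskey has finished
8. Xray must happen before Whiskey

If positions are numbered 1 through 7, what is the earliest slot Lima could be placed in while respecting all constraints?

1

No constraint forces any other activity before Lima, so it can be placed first.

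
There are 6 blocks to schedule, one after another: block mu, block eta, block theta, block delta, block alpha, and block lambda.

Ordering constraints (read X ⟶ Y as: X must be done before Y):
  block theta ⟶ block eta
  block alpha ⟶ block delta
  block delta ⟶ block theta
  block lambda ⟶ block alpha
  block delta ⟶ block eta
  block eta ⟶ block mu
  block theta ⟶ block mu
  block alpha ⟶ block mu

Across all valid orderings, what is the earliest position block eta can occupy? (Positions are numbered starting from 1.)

Working backwards through the constraints from block eta, its full set of required predecessors is block theta, block delta, block alpha, block lambda — 4 of them.
With 4 mandatory predecessors, the earliest block eta can sit is position 4+1 = 5, and placing just those 4 first achieves it.

5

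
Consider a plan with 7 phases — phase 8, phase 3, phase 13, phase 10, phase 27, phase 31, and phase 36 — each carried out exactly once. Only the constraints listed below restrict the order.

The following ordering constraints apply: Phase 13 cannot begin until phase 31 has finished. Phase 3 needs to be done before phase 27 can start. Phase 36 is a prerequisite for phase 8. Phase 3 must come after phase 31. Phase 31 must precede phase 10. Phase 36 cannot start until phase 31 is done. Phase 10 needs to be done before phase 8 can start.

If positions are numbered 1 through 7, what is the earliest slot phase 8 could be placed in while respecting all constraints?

4

Every phase that must precede phase 8 has to come before it. Tracing all chains that end at phase 8, those phases are: phase 10, phase 31, phase 36 — 3 in total.
With 3 mandatory predecessors, the earliest phase 8 can sit is position 3+1 = 4, and placing just those 3 first achieves it.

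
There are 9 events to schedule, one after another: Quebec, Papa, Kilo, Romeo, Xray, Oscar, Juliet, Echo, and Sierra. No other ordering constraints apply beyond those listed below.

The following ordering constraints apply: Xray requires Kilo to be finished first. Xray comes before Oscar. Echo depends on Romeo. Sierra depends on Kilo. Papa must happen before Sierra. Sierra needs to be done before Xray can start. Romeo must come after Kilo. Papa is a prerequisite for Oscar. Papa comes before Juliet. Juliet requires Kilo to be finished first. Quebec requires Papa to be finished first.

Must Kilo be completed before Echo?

Yes

There is a constraint chain Kilo → Romeo → Echo.
Hence Kilo necessarily comes before Echo.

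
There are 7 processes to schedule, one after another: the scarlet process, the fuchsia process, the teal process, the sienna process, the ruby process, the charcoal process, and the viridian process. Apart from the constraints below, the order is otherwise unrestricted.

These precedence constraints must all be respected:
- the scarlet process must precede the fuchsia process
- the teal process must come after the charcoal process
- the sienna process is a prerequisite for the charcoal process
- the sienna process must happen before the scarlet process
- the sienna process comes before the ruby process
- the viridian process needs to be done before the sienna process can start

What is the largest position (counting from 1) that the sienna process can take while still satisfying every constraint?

2

Every process that must follow the sienna process has to come after it. Tracing all chains starting from the sienna process, those processes are: the scarlet process, the fuchsia process, the teal process, the ruby process, the charcoal process — 5 in total.
With 5 mandatory successors out of 7 processes total, the latest slot for the sienna process is 7−5 = 2, and it's reachable by doing all non-successors before the sienna process.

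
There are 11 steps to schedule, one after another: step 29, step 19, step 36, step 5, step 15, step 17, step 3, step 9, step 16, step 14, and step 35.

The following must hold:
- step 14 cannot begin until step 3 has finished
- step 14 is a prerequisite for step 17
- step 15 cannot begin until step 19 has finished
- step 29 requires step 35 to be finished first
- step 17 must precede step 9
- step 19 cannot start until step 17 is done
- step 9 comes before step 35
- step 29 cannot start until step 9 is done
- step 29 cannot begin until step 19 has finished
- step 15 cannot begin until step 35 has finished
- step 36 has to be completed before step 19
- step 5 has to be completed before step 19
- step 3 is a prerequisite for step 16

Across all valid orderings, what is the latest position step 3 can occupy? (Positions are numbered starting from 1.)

The steps that are forced after step 3, directly or by a chain of constraints, are step 29, step 19, step 15, step 17, step 9, step 16, step 14, step 35. That's 8 steps.
So at least 8 steps follow step 3, putting step 3 no later than position 3. That position is achievable by scheduling everything else first.

3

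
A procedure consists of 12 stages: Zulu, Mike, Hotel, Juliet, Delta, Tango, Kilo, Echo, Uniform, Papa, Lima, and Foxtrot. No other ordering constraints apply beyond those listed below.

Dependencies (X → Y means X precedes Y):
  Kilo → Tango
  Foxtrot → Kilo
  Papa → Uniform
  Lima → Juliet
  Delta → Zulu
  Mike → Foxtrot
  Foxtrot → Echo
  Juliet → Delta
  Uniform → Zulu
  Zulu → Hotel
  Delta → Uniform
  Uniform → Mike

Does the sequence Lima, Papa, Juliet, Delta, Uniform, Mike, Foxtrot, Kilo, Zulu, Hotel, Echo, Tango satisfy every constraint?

Checking each listed constraint against this order: for instance, Delta is in position 4 and Zulu in position 9, so that constraint holds — and the remaining constraints check out the same way.

Yes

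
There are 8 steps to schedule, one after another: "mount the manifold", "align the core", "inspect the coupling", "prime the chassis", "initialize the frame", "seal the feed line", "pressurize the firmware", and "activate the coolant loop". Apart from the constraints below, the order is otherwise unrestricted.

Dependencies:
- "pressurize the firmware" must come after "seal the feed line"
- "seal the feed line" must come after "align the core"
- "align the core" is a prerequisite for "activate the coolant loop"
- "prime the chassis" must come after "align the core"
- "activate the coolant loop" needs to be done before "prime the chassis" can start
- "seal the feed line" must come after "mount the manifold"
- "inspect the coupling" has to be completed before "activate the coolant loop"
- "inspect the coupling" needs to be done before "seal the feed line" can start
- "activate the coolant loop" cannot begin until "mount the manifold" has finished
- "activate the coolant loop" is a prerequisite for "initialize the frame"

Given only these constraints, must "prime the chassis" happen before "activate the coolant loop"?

No

In fact the dependencies run the other way: "activate the coolant loop" → "prime the chassis".
So "prime the chassis" never precedes "activate the coolant loop".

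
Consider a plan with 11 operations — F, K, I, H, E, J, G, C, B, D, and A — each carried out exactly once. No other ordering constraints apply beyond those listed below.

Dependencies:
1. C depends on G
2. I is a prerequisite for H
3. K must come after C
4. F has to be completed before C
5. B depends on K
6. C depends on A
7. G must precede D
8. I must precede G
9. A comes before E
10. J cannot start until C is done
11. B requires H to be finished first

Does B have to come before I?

No

The constraints actually force I before B (via I → H → B), not the other way around.
So B does not have to come before I — it cannot.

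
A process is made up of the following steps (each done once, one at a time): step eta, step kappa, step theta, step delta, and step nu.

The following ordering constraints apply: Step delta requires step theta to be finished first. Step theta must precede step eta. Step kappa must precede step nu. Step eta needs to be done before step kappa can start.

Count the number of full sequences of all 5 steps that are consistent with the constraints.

4

Step theta is the only step with nothing required before it, so every ordering starts there.
Counting all ways to extend the partial order to a total order gives 4.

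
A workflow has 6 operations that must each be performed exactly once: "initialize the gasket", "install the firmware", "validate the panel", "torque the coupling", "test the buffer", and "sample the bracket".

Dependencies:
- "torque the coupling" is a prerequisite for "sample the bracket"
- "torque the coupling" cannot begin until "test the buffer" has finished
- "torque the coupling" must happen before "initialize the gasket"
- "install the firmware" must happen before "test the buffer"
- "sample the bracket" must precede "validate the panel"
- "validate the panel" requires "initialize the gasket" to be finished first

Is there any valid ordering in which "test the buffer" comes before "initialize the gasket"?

Yes

Every valid ordering already has "test the buffer" before "initialize the gasket" (the constraints require it), so in particular at least one does.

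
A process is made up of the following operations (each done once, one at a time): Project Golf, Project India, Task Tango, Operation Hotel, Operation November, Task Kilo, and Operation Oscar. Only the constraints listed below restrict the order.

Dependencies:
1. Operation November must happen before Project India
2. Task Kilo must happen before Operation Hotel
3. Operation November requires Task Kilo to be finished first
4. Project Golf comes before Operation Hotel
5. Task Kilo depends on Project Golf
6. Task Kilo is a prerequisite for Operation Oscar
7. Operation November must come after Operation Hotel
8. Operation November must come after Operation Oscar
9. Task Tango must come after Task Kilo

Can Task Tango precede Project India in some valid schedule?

Yes

Nothing in the constraints forces Project India before Task Tango — there is no chain from Project India to Task Tango.
So a valid ordering placing Task Tango earlier than Project India exists.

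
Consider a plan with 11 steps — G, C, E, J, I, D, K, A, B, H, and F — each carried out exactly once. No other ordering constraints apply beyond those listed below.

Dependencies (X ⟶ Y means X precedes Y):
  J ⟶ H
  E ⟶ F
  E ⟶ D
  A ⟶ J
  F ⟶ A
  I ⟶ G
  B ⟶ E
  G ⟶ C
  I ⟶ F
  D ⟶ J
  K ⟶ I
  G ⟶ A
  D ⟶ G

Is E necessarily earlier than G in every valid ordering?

Chaining the stated constraints: E → D → G.
So E must precede G in any valid ordering.

Yes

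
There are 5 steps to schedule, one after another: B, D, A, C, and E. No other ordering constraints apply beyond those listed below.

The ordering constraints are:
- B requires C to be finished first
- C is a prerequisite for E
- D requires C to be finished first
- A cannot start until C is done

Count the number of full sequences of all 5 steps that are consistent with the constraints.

24

C is the only step with nothing required before it, so every ordering starts there.
Enumerating by repeatedly choosing an available step (one whose prerequisites are all placed) gives 24 distinct complete orderings.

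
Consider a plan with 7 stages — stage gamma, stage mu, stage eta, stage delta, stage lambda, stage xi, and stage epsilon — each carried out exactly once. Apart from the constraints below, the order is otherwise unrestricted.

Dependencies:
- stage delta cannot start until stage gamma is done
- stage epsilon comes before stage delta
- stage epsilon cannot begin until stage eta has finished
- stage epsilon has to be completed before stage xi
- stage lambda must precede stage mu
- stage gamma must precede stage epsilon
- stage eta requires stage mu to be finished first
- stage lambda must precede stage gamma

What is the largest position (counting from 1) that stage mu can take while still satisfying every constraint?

3

The stages that are forced after stage mu, directly or by a chain of constraints, are stage eta, stage delta, stage xi, stage epsilon. That's 4 stages.
So at least 4 stages follow stage mu, putting stage mu no later than position 3. That position is achievable by scheduling everything else first.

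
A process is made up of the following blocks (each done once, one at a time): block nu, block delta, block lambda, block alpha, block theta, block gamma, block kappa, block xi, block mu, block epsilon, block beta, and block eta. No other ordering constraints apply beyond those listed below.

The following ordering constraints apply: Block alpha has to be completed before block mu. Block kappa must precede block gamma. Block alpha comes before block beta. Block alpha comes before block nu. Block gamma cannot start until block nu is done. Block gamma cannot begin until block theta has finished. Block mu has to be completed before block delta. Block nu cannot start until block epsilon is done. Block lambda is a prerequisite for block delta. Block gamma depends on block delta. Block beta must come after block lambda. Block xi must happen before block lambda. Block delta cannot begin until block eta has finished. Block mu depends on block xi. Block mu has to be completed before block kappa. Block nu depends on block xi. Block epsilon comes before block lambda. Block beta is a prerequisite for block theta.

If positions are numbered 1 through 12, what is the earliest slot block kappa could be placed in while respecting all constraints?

Every block that must precede block kappa has to come before it. Tracing all chains that end at block kappa, those blocks are: block alpha, block xi, block mu — 3 in total.
With 3 mandatory predecessors, the earliest block kappa can sit is position 3+1 = 4, and placing just those 3 first achieves it.

4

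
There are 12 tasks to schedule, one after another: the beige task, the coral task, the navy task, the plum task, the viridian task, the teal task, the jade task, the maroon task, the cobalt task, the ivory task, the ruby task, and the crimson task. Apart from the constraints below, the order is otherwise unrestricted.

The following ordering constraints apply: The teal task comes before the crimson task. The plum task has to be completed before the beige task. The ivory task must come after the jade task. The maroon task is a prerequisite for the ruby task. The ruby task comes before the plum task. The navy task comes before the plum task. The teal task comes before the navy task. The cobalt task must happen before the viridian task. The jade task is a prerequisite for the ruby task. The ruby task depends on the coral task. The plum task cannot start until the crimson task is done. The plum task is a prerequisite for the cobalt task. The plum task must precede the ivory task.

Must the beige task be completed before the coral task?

In fact the dependencies run the other way: the coral task → the ruby task → the plum task → the beige task.
So the beige task does not have to come before the coral task — it cannot.

No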